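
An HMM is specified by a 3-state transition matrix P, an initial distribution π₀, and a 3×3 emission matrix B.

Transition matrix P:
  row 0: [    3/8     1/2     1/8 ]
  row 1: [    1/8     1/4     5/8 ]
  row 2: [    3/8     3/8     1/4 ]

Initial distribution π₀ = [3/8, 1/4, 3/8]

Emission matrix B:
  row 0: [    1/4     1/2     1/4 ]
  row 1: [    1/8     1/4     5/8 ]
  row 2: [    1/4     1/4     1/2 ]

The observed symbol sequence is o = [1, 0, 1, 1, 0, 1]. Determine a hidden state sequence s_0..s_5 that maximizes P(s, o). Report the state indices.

t=0: δ = [1.875e-01, 6.250e-02, 9.375e-02]  (obs o_0=1)
t=1: δ = [1.758e-02, 1.172e-02, 9.766e-03]  ψ = [0, 0, 1]  (obs o_1=0)
t=2: δ = [3.296e-03, 2.197e-03, 1.831e-03]  ψ = [0, 0, 1]  (obs o_2=1)
t=3: δ = [6.180e-04, 4.120e-04, 3.433e-04]  ψ = [0, 0, 1]  (obs o_3=1)
t=4: δ = [5.794e-05, 3.862e-05, 6.437e-05]  ψ = [0, 0, 1]  (obs o_4=0)
t=5: δ = [1.207e-05, 7.242e-06, 6.035e-06]  ψ = [2, 0, 1]  (obs o_5=1)
backtrack: best end state = 0; path = [0, 0, 0, 1, 2, 0]

path = [0, 0, 0, 1, 2, 0]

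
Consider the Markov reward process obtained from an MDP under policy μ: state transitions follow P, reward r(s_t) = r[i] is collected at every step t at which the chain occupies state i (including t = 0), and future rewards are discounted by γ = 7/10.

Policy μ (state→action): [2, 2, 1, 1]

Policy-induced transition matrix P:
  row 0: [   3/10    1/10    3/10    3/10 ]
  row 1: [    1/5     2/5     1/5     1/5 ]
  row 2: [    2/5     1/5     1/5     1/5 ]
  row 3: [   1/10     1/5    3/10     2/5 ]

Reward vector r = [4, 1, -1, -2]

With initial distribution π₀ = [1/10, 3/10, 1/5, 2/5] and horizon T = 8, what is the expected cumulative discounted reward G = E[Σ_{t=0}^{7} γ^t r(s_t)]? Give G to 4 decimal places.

G = 0.4474

t=0: π = [0.1000, 0.3000, 0.2000, 0.4000], E[r] = -0.3000, γ^t·E[r] = -0.300000, running G = -0.300000
t=1: π = [0.2100, 0.2500, 0.2500, 0.2900], E[r] = 0.2600, γ^t·E[r] = 0.182000, running G = -0.118000
t=2: π = [0.2420, 0.2290, 0.2500, 0.2790], E[r] = 0.3890, γ^t·E[r] = 0.190610, running G = 0.072610
t=3: π = [0.2463, 0.2216, 0.2521, 0.2800], E[r] = 0.3947, γ^t·E[r] = 0.135382, running G = 0.207992
t=4: π = [0.2471, 0.2197, 0.2526, 0.2806], E[r] = 0.3940, γ^t·E[r] = 0.094599, running G = 0.302592
t=5: π = [0.2472, 0.2192, 0.2528, 0.2808], E[r] = 0.3935, γ^t·E[r] = 0.066131, running G = 0.368723
t=6: π = [0.2472, 0.2191, 0.2528, 0.2809], E[r] = 0.3933, γ^t·E[r] = 0.046273, running G = 0.414996
t=7: π = [0.2472, 0.2191, 0.2528, 0.2809], E[r] = 0.3933, γ^t·E[r] = 0.032388, running G = 0.447383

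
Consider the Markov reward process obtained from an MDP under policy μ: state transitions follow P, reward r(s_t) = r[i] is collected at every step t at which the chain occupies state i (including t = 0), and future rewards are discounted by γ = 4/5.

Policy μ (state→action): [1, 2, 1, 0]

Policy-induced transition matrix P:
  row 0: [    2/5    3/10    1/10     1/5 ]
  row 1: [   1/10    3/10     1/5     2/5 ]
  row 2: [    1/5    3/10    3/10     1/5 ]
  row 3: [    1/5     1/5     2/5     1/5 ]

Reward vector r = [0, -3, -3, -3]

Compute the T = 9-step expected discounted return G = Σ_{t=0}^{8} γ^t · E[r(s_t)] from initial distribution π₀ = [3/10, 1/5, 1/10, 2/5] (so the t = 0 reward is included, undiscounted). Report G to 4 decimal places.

G = -9.8603

t=0: π = [0.3000, 0.2000, 0.1000, 0.4000], E[r] = -2.1000, γ^t·E[r] = -2.100000, running G = -2.100000
t=1: π = [0.2400, 0.2600, 0.2600, 0.2400], E[r] = -2.2800, γ^t·E[r] = -1.824000, running G = -3.924000
t=2: π = [0.2220, 0.2760, 0.2500, 0.2520], E[r] = -2.3340, γ^t·E[r] = -1.493760, running G = -5.417760
t=3: π = [0.2168, 0.2748, 0.2532, 0.2552], E[r] = -2.3496, γ^t·E[r] = -1.202995, running G = -6.620755
t=4: π = [0.2159, 0.2745, 0.2547, 0.2550], E[r] = -2.3524, γ^t·E[r] = -0.963527, running G = -7.584282
t=5: π = [0.2157, 0.2745, 0.2549, 0.2549], E[r] = -2.3528, γ^t·E[r] = -0.770971, running G = -8.355253
t=6: π = [0.2157, 0.2745, 0.2549, 0.2549], E[r] = -2.3529, γ^t·E[r] = -0.616802, running G = -8.972055
t=7: π = [0.2157, 0.2745, 0.2549, 0.2549], E[r] = -2.3529, γ^t·E[r] = -0.493446, running G = -9.465501
t=8: π = [0.2157, 0.2745, 0.2549, 0.2549], E[r] = -2.3529, γ^t·E[r] = -0.394758, running G = -9.860259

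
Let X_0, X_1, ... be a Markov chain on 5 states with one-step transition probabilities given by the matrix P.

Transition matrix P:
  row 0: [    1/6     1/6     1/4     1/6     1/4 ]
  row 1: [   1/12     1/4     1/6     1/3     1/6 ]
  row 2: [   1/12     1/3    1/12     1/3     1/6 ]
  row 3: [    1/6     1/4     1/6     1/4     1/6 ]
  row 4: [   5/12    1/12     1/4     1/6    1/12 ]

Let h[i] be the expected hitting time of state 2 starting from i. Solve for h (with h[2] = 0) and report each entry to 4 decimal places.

h = [4.6152, 5.1233, 0.0000, 5.0842, 4.5789]

First-step conditioning: h[2] = 0; for i ≠ 2, h[i] = 1 + Σ_k P[i][k]·h[k].
  h[0] = 1 + 1/6·h[0] + 1/6·h[1] + 1/6·h[3] + 1/4·h[4]
  h[1] = 1 + 1/12·h[0] + 1/4·h[1] + 1/3·h[3] + 1/6·h[4]
  h[3] = 1 + 1/6·h[0] + 1/4·h[1] + 1/4·h[3] + 1/6·h[4]
  h[4] = 1 + 5/12·h[0] + 1/12·h[1] + 1/6·h[3] + 1/12·h[4]
Solving the 4×4 linear system over states ≠ 2 gives exactly h = [9918/2149, 11010/2149, 0, 10926/2149, 9840/2149] (h[2] = 0 is the target).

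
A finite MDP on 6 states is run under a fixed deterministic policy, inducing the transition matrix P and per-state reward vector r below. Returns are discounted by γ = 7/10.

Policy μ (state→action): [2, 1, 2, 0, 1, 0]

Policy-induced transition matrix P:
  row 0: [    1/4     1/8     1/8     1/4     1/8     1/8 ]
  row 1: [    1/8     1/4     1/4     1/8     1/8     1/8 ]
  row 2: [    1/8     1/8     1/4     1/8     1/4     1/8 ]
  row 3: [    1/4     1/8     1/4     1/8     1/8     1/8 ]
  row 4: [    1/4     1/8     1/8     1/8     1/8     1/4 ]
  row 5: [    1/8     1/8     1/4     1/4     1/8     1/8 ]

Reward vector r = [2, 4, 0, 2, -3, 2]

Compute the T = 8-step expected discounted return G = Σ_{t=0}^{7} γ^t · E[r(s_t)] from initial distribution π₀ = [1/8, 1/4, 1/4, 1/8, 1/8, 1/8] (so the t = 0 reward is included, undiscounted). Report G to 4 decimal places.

G = 3.7452

t=0: π = [0.1250, 0.2500, 0.2500, 0.1250, 0.1250, 0.1250], E[r] = 1.3750, γ^t·E[r] = 1.375000, running G = 1.375000
t=1: π = [0.1719, 0.1563, 0.2188, 0.1563, 0.1563, 0.1406], E[r] = 1.0938, γ^t·E[r] = 0.765625, running G = 2.140625
t=2: π = [0.1855, 0.1445, 0.2090, 0.1641, 0.1523, 0.1445], E[r] = 1.1094, γ^t·E[r] = 0.543594, running G = 2.684219
t=3: π = [0.1877, 0.1431, 0.2078, 0.1663, 0.1511, 0.1440], E[r] = 1.1150, γ^t·E[r] = 0.382442, running G = 3.066660
t=4: π = [0.1881, 0.1429, 0.2076, 0.1665, 0.1510, 0.1439], E[r] = 1.1156, γ^t·E[r] = 0.267863, running G = 3.334523
t=5: π = [0.1882, 0.1429, 0.2076, 0.1665, 0.1510, 0.1439], E[r] = 1.1157, γ^t·E[r] = 0.187520, running G = 3.522043
t=6: π = [0.1882, 0.1429, 0.2076, 0.1665, 0.1510, 0.1439], E[r] = 1.1157, γ^t·E[r] = 0.131266, running G = 3.653309
t=7: π = [0.1882, 0.1429, 0.2076, 0.1665, 0.1510, 0.1439], E[r] = 1.1158, γ^t·E[r] = 0.091887, running G = 3.745196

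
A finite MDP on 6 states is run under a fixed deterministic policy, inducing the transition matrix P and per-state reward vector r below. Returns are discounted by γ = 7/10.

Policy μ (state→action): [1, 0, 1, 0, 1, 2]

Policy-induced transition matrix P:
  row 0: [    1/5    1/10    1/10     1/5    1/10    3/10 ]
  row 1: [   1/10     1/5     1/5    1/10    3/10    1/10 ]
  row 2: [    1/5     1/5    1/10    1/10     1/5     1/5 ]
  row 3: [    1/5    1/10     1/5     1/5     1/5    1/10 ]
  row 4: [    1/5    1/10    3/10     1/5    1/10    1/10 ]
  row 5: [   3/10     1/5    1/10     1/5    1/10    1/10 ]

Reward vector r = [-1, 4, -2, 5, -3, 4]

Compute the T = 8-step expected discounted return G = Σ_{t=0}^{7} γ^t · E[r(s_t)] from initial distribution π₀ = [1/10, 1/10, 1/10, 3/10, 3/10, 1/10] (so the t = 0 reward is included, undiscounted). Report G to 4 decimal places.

G = 3.2026

t=0: π = [0.1000, 0.1000, 0.1000, 0.3000, 0.3000, 0.1000], E[r] = 1.1000, γ^t·E[r] = 1.100000, running G = 1.100000
t=1: π = [0.2000, 0.1300, 0.2000, 0.1800, 0.1600, 0.1300], E[r] = 0.8600, γ^t·E[r] = 0.602000, running G = 1.702000
t=2: π = [0.2000, 0.1460, 0.1630, 0.1670, 0.1640, 0.1600], E[r] = 1.0410, γ^t·E[r] = 0.510090, running G = 2.212090
t=3: π = [0.2014, 0.1469, 0.1641, 0.1691, 0.1622, 0.1563], E[r] = 1.0421, γ^t·E[r] = 0.357440, running G = 2.569530
t=4: π = [0.2009, 0.1467, 0.1640, 0.1689, 0.1627, 0.1567], E[r] = 1.0411, γ^t·E[r] = 0.249959, running G = 2.819489
t=5: π = [0.2010, 0.1467, 0.1641, 0.1689, 0.1626, 0.1566], E[r] = 1.0408, γ^t·E[r] = 0.174935, running G = 2.994424
t=6: π = [0.2010, 0.1467, 0.1641, 0.1689, 0.1627, 0.1566], E[r] = 1.0409, γ^t·E[r] = 0.122456, running G = 3.116880
t=7: π = [0.2010, 0.1467, 0.1641, 0.1689, 0.1626, 0.1566], E[r] = 1.0409, γ^t·E[r] = 0.085719, running G = 3.202599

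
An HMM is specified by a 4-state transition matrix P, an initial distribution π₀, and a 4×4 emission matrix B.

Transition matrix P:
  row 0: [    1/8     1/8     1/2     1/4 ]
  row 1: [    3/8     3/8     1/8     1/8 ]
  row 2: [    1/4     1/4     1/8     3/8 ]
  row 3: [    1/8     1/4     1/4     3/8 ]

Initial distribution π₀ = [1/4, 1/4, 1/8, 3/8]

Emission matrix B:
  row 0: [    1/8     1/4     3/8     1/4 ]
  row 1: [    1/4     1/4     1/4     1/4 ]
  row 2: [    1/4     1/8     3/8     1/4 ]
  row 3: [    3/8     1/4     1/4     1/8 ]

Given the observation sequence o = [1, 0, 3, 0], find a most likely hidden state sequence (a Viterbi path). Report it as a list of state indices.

t=0: δ = [6.250e-02, 6.250e-02, 1.562e-02, 9.375e-02]  (obs o_0=1)
t=1: δ = [2.930e-03, 5.859e-03, 7.812e-03, 1.318e-02]  ψ = [1, 1, 0, 3]  (obs o_1=0)
t=2: δ = [5.493e-04, 8.240e-04, 8.240e-04, 6.180e-04]  ψ = [1, 3, 3, 3]  (obs o_2=3)
t=3: δ = [3.862e-05, 7.725e-05, 6.866e-05, 1.159e-04]  ψ = [1, 1, 0, 2]  (obs o_3=0)
backtrack: best end state = 3; path = [3, 3, 2, 3]

path = [3, 3, 2, 3]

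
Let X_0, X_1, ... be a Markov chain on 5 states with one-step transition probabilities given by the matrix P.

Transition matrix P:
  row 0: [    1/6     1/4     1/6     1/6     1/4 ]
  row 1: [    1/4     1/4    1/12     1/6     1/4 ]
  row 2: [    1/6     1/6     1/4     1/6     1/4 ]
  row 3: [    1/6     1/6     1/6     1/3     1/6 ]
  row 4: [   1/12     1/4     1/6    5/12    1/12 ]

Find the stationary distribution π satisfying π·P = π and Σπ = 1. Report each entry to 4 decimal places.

π = [0.1683, 0.2149, 0.1623, 0.2587, 0.1958]

Balance equations π_j = Σ_i π_i·P[i][j]:
  π_0 = 1/6·π_0 + 1/4·π_1 + 1/6·π_2 + 1/6·π_3 + 1/12·π_4
  π_1 = 1/4·π_0 + 1/4·π_1 + 1/6·π_2 + 1/6·π_3 + 1/4·π_4
  π_2 = 1/6·π_0 + 1/12·π_1 + 1/4·π_2 + 1/6·π_3 + 1/6·π_4
  π_3 = 1/6·π_0 + 1/6·π_1 + 1/6·π_2 + 1/3·π_3 + 5/12·π_4
  normalize: π_0 + π_1 + π_2 + π_3 + π_4 = 1
Solving the linear system gives exactly π = [3152/18733, 366/1703, 3040/18733, 37/143, 28/143].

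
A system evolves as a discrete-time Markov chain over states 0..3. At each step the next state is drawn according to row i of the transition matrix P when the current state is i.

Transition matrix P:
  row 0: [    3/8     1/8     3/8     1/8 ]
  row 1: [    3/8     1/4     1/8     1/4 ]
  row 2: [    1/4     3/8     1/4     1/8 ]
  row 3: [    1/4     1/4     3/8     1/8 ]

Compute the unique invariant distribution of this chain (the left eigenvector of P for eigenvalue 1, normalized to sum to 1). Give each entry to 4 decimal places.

Balance equations π_j = Σ_i π_i·P[i][j]:
  π_0 = 3/8·π_0 + 3/8·π_1 + 1/4·π_2 + 1/4·π_3
  π_1 = 1/8·π_0 + 1/4·π_1 + 3/8·π_2 + 1/4·π_3
  π_2 = 3/8·π_0 + 1/8·π_1 + 1/4·π_2 + 3/8·π_3
  normalize: π_0 + π_1 + π_2 + π_3 = 1
Solving the linear system gives exactly π = [169/527, 129/527, 147/527, 82/527].

π = [0.3207, 0.2448, 0.2789, 0.1556]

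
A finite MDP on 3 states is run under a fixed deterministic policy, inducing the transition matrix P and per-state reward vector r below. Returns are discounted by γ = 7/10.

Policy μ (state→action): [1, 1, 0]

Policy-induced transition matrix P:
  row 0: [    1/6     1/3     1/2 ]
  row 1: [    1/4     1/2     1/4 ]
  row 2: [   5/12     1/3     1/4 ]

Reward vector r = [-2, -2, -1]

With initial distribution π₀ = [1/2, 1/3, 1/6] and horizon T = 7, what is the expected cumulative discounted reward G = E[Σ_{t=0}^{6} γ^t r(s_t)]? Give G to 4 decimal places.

G = -5.2581

t=0: π = [0.5000, 0.3333, 0.1667], E[r] = -1.8333, γ^t·E[r] = -1.833333, running G = -1.833333
t=1: π = [0.2361, 0.3889, 0.3750], E[r] = -1.6250, γ^t·E[r] = -1.137500, running G = -2.970833
t=2: π = [0.2928, 0.3981, 0.3090], E[r] = -1.6910, γ^t·E[r] = -0.828576, running G = -3.799410
t=3: π = [0.2771, 0.3997, 0.3232], E[r] = -1.6768, γ^t·E[r] = -0.575140, running G = -4.374550
t=4: π = [0.2808, 0.3999, 0.3193], E[r] = -1.6807, γ^t·E[r] = -0.403542, running G = -4.778092
t=5: π = [0.2798, 0.4000, 0.3202], E[r] = -1.6798, γ^t·E[r] = -0.282325, running G = -5.060417
t=6: π = [0.2800, 0.4000, 0.3200], E[r] = -1.6800, γ^t·E[r] = -0.197656, running G = -5.258073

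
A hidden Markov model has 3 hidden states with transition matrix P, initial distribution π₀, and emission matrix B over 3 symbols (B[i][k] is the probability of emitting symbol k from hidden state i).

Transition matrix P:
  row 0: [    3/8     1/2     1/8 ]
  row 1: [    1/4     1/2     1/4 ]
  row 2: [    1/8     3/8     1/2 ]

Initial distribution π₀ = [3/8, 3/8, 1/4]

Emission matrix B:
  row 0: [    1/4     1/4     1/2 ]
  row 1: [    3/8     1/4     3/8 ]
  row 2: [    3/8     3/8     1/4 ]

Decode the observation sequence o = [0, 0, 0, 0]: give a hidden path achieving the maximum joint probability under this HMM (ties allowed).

t=0: δ = [9.375e-02, 1.406e-01, 9.375e-02]  (obs o_0=0)
t=1: δ = [8.789e-03, 2.637e-02, 1.758e-02]  ψ = [0, 1, 2]  (obs o_1=0)
t=2: δ = [1.648e-03, 4.944e-03, 3.296e-03]  ψ = [1, 1, 2]  (obs o_2=0)
t=3: δ = [3.090e-04, 9.270e-04, 6.180e-04]  ψ = [1, 1, 2]  (obs o_3=0)
backtrack: best end state = 1; path = [1, 1, 1, 1]

path = [1, 1, 1, 1]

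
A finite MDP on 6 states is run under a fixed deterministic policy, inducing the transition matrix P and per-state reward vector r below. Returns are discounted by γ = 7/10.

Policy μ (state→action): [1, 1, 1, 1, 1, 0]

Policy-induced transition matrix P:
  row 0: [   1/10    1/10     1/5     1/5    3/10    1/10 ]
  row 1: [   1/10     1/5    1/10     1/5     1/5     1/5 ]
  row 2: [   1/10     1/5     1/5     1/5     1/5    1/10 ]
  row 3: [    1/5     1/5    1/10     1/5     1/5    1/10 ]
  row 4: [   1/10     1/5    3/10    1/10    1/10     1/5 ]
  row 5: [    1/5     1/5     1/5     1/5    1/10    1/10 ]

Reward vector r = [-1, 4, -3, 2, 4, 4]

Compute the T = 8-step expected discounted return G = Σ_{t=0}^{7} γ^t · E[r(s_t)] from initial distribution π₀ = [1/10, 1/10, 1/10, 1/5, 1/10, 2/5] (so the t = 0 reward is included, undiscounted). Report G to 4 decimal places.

G = 5.9635

t=0: π = [0.1000, 0.1000, 0.1000, 0.2000, 0.1000, 0.4000], E[r] = 2.4000, γ^t·E[r] = 2.400000, running G = 2.400000
t=1: π = [0.1600, 0.1900, 0.1800, 0.1900, 0.1600, 0.1200], E[r] = 1.5600, γ^t·E[r] = 1.092000, running G = 3.492000
t=2: π = [0.1310, 0.1840, 0.1780, 0.1840, 0.1880, 0.1350], E[r] = 1.7310, γ^t·E[r] = 0.848190, running G = 4.340190
t=3: π = [0.1319, 0.1869, 0.1820, 0.1812, 0.1808, 0.1372], E[r] = 1.7041, γ^t·E[r] = 0.584506, running G = 4.924696
t=4: π = [0.1318, 0.1868, 0.1813, 0.1819, 0.1814, 0.1368], E[r] = 1.7081, γ^t·E[r] = 0.410108, running G = 5.334804
t=5: π = [0.1319, 0.1868, 0.1813, 0.1819, 0.1814, 0.1368], E[r] = 1.7081, γ^t·E[r] = 0.287075, running G = 5.621879
t=6: π = [0.1319, 0.1868, 0.1813, 0.1819, 0.1814, 0.1368], E[r] = 1.7080, γ^t·E[r] = 0.200950, running G = 5.822830
t=7: π = [0.1319, 0.1868, 0.1813, 0.1819, 0.1814, 0.1368], E[r] = 1.7080, γ^t·E[r] = 0.140665, running G = 5.963495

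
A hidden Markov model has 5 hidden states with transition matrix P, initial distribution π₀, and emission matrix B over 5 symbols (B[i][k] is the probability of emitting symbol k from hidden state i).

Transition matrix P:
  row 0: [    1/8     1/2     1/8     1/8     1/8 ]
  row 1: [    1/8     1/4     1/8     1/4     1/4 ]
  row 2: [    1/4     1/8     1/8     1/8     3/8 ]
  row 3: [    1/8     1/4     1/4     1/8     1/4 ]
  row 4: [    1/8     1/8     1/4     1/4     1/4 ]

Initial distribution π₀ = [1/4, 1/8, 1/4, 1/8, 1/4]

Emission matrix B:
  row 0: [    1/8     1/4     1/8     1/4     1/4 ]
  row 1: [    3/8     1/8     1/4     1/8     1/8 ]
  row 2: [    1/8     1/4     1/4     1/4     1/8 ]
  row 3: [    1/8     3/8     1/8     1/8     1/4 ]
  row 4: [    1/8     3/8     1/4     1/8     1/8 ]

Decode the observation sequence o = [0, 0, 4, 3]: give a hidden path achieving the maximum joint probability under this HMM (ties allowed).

path = [0, 1, 3, 2]

t=0: δ = [3.125e-02, 4.688e-02, 3.125e-02, 1.562e-02, 3.125e-02]  (obs o_0=0)
t=1: δ = [9.766e-04, 5.859e-03, 9.766e-04, 1.465e-03, 1.465e-03]  ψ = [2, 0, 4, 1, 1]  (obs o_1=0)
t=2: δ = [1.831e-04, 1.831e-04, 9.155e-05, 3.662e-04, 1.831e-04]  ψ = [1, 1, 1, 1, 1]  (obs o_2=4)
t=3: δ = [1.144e-05, 1.144e-05, 2.289e-05, 5.722e-06, 1.144e-05]  ψ = [3, 0, 3, 1, 3]  (obs o_3=3)
backtrack: best end state = 2; path = [0, 1, 3, 2]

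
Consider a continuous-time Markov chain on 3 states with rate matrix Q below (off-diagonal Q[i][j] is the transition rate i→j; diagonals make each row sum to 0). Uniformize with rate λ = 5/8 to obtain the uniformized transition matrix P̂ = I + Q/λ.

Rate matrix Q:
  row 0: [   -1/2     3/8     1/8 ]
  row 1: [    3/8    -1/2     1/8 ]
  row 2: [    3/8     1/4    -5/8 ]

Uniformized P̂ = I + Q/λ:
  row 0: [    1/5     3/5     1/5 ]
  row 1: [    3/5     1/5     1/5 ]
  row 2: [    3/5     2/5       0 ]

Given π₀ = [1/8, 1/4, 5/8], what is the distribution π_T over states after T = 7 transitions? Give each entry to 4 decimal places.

π = [0.4291, 0.4043, 0.1667]

t=0: π = [0.1250, 0.2500, 0.6250]
t=1: π = [0.5500, 0.3750, 0.0750]
t=2: π = [0.3800, 0.4350, 0.1850]
t=3: π = [0.4480, 0.3890, 0.1630]
t=4: π = [0.4208, 0.4118, 0.1674]
t=5: π = [0.4317, 0.4018, 0.1665]
t=6: π = [0.4273, 0.4060, 0.1667]
t=7: π = [0.4291, 0.4043, 0.1667]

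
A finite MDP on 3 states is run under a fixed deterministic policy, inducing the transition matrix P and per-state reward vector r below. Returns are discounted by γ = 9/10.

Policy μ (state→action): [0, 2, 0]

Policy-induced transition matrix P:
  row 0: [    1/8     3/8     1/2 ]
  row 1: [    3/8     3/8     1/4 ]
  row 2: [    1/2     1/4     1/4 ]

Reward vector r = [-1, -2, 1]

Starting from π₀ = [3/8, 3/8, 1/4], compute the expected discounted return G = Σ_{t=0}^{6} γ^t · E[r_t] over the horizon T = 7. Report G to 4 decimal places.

G = -3.6829

t=0: π = [0.3750, 0.3750, 0.2500], E[r] = -0.8750, γ^t·E[r] = -0.875000, running G = -0.875000
t=1: π = [0.3125, 0.3438, 0.3438], E[r] = -0.6563, γ^t·E[r] = -0.590625, running G = -1.465625
t=2: π = [0.3398, 0.3320, 0.3281], E[r] = -0.6758, γ^t·E[r] = -0.547383, running G = -2.013008
t=3: π = [0.3311, 0.3340, 0.3350], E[r] = -0.6641, γ^t·E[r] = -0.484102, running G = -2.497109
t=4: π = [0.3341, 0.3331, 0.3328], E[r] = -0.6676, γ^t·E[r] = -0.438014, running G = -2.935123
t=5: π = [0.3331, 0.3334, 0.3335], E[r] = -0.6664, γ^t·E[r] = -0.393474, running G = -3.328597
t=6: π = [0.3334, 0.3333, 0.3333], E[r] = -0.6668, γ^t·E[r] = -0.354351, running G = -3.682949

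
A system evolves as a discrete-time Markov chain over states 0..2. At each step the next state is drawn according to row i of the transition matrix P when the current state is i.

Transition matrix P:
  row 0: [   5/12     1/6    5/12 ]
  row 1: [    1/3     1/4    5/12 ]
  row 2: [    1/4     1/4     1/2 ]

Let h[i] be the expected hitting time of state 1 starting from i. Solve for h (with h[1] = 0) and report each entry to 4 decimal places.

First-step conditioning: h[1] = 0; for i ≠ 1, h[i] = 1 + Σ_k P[i][k]·h[k].
  h[0] = 1 + 5/12·h[0] + 5/12·h[2]
  h[2] = 1 + 1/4·h[0] + 1/2·h[2]
Solving the 2×2 linear system over states ≠ 1 gives exactly h = [44/9, 0, 40/9] (h[1] = 0 is the target).

h = [4.8889, 0.0000, 4.4444]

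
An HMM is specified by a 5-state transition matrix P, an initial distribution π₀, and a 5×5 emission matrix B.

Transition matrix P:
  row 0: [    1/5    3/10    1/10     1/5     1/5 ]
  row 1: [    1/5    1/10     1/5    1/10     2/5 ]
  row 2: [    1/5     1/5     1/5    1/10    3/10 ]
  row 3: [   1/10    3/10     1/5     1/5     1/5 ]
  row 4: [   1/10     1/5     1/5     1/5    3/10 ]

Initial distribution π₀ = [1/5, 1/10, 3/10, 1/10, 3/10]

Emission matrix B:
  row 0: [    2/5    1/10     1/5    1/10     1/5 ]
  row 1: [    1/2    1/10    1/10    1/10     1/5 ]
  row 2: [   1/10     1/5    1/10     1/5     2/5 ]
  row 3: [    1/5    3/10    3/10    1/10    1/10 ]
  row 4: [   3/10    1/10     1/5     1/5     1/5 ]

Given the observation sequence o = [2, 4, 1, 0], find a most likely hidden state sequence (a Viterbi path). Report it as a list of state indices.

t=0: δ = [4.000e-02, 1.000e-02, 3.000e-02, 3.000e-02, 6.000e-02]  (obs o_0=2)
t=1: δ = [1.600e-03, 2.400e-03, 4.800e-03, 1.200e-03, 3.600e-03]  ψ = [0, 0, 4, 4, 4]  (obs o_1=4)
t=2: δ = [9.600e-05, 9.600e-05, 1.920e-04, 2.160e-04, 1.440e-04]  ψ = [2, 2, 2, 4, 2]  (obs o_2=1)
t=3: δ = [1.536e-05, 3.240e-05, 4.320e-06, 8.640e-06, 1.728e-05]  ψ = [2, 3, 3, 3, 2]  (obs o_3=0)
backtrack: best end state = 1; path = [4, 4, 3, 1]

path = [4, 4, 3, 1]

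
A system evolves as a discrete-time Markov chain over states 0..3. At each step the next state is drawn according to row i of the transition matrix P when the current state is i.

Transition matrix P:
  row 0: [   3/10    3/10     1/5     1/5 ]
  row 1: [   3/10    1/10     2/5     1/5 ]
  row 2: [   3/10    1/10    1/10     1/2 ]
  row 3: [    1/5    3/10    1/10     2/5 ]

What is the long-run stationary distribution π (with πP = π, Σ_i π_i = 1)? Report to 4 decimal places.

Balance equations π_j = Σ_i π_i·P[i][j]:
  π_0 = 3/10·π_0 + 3/10·π_1 + 3/10·π_2 + 1/5·π_3
  π_1 = 3/10·π_0 + 1/10·π_1 + 1/10·π_2 + 3/10·π_3
  π_2 = 1/5·π_0 + 2/5·π_1 + 1/10·π_2 + 1/10·π_3
  normalize: π_0 + π_1 + π_2 + π_3 = 1
Solving the linear system gives exactly π = [301/1124, 245/1124, 54/281, 181/562].

π = [0.2678, 0.2180, 0.1922, 0.3221]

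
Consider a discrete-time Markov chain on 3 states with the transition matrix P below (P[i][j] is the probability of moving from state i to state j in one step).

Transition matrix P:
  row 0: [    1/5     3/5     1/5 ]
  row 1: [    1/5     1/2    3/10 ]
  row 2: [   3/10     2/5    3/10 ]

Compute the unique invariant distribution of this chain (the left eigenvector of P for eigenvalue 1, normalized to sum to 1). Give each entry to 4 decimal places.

π = [0.2277, 0.4950, 0.2772]

Balance equations π_j = Σ_i π_i·P[i][j]:
  π_0 = 1/5·π_0 + 1/5·π_1 + 3/10·π_2
  π_1 = 3/5·π_0 + 1/2·π_1 + 2/5·π_2
  normalize: π_0 + π_1 + π_2 = 1
Solving the linear system gives exactly π = [23/101, 50/101, 28/101].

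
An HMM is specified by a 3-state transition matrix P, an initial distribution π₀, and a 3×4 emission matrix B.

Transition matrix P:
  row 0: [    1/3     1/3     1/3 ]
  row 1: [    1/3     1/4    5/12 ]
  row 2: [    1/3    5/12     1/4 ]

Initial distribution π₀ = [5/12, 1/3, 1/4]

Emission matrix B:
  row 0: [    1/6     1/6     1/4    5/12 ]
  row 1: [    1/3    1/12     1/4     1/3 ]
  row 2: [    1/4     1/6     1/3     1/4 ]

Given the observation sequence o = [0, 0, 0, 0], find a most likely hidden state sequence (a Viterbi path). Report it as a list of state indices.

path = [1, 2, 1, 2]

t=0: δ = [6.944e-02, 1.111e-01, 6.250e-02]  (obs o_0=0)
t=1: δ = [6.173e-03, 9.259e-03, 1.157e-02]  ψ = [1, 1, 1]  (obs o_1=0)
t=2: δ = [6.430e-04, 1.608e-03, 9.645e-04]  ψ = [2, 2, 1]  (obs o_2=0)
t=3: δ = [8.931e-05, 1.340e-04, 1.674e-04]  ψ = [1, 1, 1]  (obs o_3=0)
backtrack: best end state = 2; path = [1, 2, 1, 2]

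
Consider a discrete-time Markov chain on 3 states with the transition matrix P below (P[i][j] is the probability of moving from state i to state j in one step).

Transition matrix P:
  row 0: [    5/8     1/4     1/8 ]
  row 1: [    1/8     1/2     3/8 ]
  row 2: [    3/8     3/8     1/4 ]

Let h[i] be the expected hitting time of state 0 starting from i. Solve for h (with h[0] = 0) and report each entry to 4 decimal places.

First-step conditioning: h[0] = 0; for i ≠ 0, h[i] = 1 + Σ_k P[i][k]·h[k].
  h[1] = 1 + 1/2·h[1] + 3/8·h[2]
  h[2] = 1 + 3/8·h[1] + 1/4·h[2]
Solving the 2×2 linear system over states ≠ 0 gives exactly h = [0, 24/5, 56/15] (h[0] = 0 is the target).

h = [0.0000, 4.8000, 3.7333]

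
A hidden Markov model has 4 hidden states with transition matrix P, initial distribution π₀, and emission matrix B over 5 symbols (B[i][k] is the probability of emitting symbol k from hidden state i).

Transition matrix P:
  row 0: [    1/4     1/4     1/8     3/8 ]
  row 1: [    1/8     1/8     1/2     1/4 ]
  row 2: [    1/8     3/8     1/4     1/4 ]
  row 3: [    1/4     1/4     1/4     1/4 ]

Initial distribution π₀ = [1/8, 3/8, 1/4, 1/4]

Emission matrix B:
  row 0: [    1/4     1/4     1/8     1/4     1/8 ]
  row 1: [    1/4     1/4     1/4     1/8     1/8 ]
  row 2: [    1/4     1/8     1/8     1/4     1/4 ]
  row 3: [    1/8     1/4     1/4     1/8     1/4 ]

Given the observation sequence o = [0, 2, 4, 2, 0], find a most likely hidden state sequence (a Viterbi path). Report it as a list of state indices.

path = [2, 1, 2, 1, 2]

t=0: δ = [3.125e-02, 9.375e-02, 6.250e-02, 3.125e-02]  (obs o_0=0)
t=1: δ = [1.465e-03, 5.859e-03, 5.859e-03, 5.859e-03]  ψ = [1, 2, 1, 1]  (obs o_1=2)
t=2: δ = [1.831e-04, 2.747e-04, 7.324e-04, 3.662e-04]  ψ = [3, 2, 1, 1]  (obs o_2=4)
t=3: δ = [1.144e-05, 6.866e-05, 2.289e-05, 4.578e-05]  ψ = [2, 2, 2, 2]  (obs o_3=2)
t=4: δ = [2.861e-06, 2.861e-06, 8.583e-06, 2.146e-06]  ψ = [3, 3, 1, 1]  (obs o_4=0)
backtrack: best end state = 2; path = [2, 1, 2, 1, 2]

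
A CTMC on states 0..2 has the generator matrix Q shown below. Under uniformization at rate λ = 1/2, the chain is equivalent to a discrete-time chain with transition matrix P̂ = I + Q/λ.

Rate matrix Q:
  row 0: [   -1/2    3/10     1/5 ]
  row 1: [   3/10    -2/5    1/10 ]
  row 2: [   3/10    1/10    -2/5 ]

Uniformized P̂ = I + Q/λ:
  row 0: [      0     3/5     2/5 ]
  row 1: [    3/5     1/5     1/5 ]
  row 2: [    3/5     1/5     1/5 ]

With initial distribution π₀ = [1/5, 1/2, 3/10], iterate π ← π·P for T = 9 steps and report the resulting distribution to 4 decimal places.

t=0: π = [0.2000, 0.5000, 0.3000]
t=1: π = [0.4800, 0.2800, 0.2400]
t=2: π = [0.3120, 0.3920, 0.2960]
t=3: π = [0.4128, 0.3248, 0.2624]
t=4: π = [0.3523, 0.3651, 0.2826]
t=5: π = [0.3886, 0.3409, 0.2705]
t=6: π = [0.3668, 0.3554, 0.2777]
t=7: π = [0.3799, 0.3467, 0.2734]
t=8: π = [0.3721, 0.3520, 0.2760]
t=9: π = [0.3768, 0.3488, 0.2744]

π = [0.3768, 0.3488, 0.2744]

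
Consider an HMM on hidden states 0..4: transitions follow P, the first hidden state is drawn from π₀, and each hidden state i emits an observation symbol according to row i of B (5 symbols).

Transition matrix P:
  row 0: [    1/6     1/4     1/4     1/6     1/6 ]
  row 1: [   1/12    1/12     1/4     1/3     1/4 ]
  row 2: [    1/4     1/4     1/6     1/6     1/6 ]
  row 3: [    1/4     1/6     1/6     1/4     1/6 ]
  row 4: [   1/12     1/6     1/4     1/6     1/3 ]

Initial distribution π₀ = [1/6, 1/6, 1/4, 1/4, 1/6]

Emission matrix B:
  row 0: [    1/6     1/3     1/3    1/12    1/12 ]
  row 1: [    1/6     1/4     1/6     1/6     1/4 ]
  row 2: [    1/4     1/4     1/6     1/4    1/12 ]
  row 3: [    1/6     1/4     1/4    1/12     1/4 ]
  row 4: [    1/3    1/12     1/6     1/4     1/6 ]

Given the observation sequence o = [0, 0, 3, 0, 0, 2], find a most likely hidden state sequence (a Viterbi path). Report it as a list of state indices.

path = [4, 4, 4, 4, 4, 4]

t=0: δ = [2.778e-02, 2.778e-02, 6.250e-02, 4.167e-02, 5.556e-02]  (obs o_0=0)
t=1: δ = [2.604e-03, 2.604e-03, 3.472e-03, 1.736e-03, 6.173e-03]  ψ = [2, 2, 4, 2, 4]  (obs o_1=0)
t=2: δ = [7.234e-05, 1.715e-04, 3.858e-04, 8.573e-05, 5.144e-04]  ψ = [2, 4, 4, 4, 4]  (obs o_2=3)
t=3: δ = [1.608e-05, 1.608e-05, 3.215e-05, 1.429e-05, 5.716e-05]  ψ = [2, 2, 4, 4, 4]  (obs o_3=0)
t=4: δ = [1.340e-06, 1.588e-06, 3.572e-06, 1.588e-06, 6.351e-06]  ψ = [2, 4, 4, 4, 4]  (obs o_4=0)
t=5: δ = [2.977e-07, 1.764e-07, 2.646e-07, 2.646e-07, 3.528e-07]  ψ = [2, 4, 4, 4, 4]  (obs o_5=2)
backtrack: best end state = 4; path = [4, 4, 4, 4, 4, 4]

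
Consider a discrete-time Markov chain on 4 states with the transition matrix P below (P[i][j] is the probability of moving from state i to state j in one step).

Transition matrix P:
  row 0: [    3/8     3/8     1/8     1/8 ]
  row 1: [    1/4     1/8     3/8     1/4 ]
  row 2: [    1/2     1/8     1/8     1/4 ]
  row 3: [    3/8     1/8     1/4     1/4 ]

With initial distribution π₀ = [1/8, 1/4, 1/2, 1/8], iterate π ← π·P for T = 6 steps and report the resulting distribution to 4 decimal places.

t=0: π = [0.1250, 0.2500, 0.5000, 0.1250]
t=1: π = [0.4063, 0.1563, 0.2031, 0.2344]
t=2: π = [0.3809, 0.2266, 0.1934, 0.1992]
t=3: π = [0.3708, 0.2202, 0.2065, 0.2024]
t=4: π = [0.3733, 0.2177, 0.2054, 0.2036]
t=5: π = [0.3735, 0.2183, 0.2049, 0.2033]
t=6: π = [0.3733, 0.2184, 0.2050, 0.2033]

π = [0.3733, 0.2184, 0.2050, 0.2033]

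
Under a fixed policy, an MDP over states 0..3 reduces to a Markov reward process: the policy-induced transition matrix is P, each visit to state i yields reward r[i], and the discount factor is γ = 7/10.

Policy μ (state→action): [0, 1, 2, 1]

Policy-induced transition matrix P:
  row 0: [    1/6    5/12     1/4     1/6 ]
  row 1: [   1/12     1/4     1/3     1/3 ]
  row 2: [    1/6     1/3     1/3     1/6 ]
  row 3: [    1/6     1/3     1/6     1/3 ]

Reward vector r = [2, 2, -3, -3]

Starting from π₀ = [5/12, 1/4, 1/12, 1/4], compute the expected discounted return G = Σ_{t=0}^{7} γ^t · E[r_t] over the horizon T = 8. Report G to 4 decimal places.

t=0: π = [0.4167, 0.2500, 0.0833, 0.2500], E[r] = 0.3333, γ^t·E[r] = 0.333333, running G = 0.333333
t=1: π = [0.1458, 0.3472, 0.2569, 0.2500], E[r] = -0.5347, γ^t·E[r] = -0.374306, running G = -0.040972
t=2: π = [0.1377, 0.3166, 0.2795, 0.2662], E[r] = -0.7286, γ^t·E[r] = -0.357008, running G = -0.397980
t=3: π = [0.1403, 0.3184, 0.2775, 0.2638], E[r] = -0.7064, γ^t·E[r] = -0.242297, running G = -0.640277
t=4: π = [0.1401, 0.3185, 0.2777, 0.2637], E[r] = -0.7069, γ^t·E[r] = -0.169728, running G = -0.810005
t=5: π = [0.1401, 0.3185, 0.2777, 0.2637], E[r] = -0.7070, γ^t·E[r] = -0.118829, running G = -0.928834
t=6: π = [0.1401, 0.3185, 0.2777, 0.2637], E[r] = -0.7070, γ^t·E[r] = -0.083179, running G = -1.012013
t=7: π = [0.1401, 0.3185, 0.2777, 0.2637], E[r] = -0.7070, γ^t·E[r] = -0.058225, running G = -1.070238

G = -1.0702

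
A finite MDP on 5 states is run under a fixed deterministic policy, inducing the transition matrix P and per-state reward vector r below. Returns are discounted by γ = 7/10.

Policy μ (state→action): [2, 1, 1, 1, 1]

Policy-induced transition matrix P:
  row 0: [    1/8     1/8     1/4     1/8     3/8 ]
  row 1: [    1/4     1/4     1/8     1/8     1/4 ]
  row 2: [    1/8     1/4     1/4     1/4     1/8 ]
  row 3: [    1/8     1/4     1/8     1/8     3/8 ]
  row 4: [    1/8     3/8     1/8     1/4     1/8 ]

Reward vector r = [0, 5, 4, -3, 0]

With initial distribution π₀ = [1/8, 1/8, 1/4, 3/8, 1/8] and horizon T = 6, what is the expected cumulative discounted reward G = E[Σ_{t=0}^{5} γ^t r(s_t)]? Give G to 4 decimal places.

t=0: π = [0.1250, 0.1250, 0.2500, 0.3750, 0.1250], E[r] = 0.5000, γ^t·E[r] = 0.500000, running G = 0.500000
t=1: π = [0.1406, 0.2500, 0.1719, 0.1719, 0.2656], E[r] = 1.4219, γ^t·E[r] = 0.995313, running G = 1.495313
t=2: π = [0.1563, 0.2656, 0.1641, 0.1797, 0.2344], E[r] = 1.4453, γ^t·E[r] = 0.708203, running G = 2.203516
t=3: π = [0.1582, 0.2598, 0.1650, 0.1748, 0.2422], E[r] = 1.4346, γ^t·E[r] = 0.492058, running G = 2.695573
t=4: π = [0.1575, 0.2605, 0.1654, 0.1759, 0.2407], E[r] = 1.4364, γ^t·E[r] = 0.344880, running G = 3.040453
t=5: π = [0.1576, 0.2604, 0.1654, 0.1758, 0.2409], E[r] = 1.4362, γ^t·E[r] = 0.241378, running G = 3.281831

G = 3.2818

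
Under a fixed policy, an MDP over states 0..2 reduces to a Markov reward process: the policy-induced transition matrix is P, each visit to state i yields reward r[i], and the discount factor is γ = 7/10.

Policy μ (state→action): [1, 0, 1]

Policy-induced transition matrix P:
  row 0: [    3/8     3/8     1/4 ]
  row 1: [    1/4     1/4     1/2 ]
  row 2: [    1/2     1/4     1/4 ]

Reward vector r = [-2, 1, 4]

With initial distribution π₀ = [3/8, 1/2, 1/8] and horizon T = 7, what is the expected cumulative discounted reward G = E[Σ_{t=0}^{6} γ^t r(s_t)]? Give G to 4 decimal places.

G = 2.1753

t=0: π = [0.3750, 0.5000, 0.1250], E[r] = 0.2500, γ^t·E[r] = 0.250000, running G = 0.250000
t=1: π = [0.3281, 0.2969, 0.3750], E[r] = 1.1406, γ^t·E[r] = 0.798438, running G = 1.048438
t=2: π = [0.3848, 0.2910, 0.3242], E[r] = 0.8184, γ^t·E[r] = 0.400996, running G = 1.449434
t=3: π = [0.3792, 0.2981, 0.3228], E[r] = 0.8308, γ^t·E[r] = 0.284968, running G = 1.734402
t=4: π = [0.3781, 0.2974, 0.3245], E[r] = 0.8393, γ^t·E[r] = 0.201522, running G = 1.935924
t=5: π = [0.3784, 0.2973, 0.3243], E[r] = 0.8379, γ^t·E[r] = 0.140821, running G = 2.076745
t=6: π = [0.3784, 0.2973, 0.3243], E[r] = 0.8378, γ^t·E[r] = 0.098565, running G = 2.175309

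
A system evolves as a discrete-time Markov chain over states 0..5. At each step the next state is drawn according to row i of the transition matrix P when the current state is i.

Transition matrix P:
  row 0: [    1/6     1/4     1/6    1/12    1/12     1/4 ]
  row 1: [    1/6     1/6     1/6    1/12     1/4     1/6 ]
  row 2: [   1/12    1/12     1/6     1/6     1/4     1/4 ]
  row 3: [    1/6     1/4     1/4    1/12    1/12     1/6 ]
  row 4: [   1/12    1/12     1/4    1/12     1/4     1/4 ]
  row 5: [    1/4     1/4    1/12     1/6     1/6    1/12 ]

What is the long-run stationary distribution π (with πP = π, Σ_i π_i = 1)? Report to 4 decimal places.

Balance equations π_j = Σ_i π_i·P[i][j]:
  π_0 = 1/6·π_0 + 1/6·π_1 + 1/12·π_2 + 1/6·π_3 + 1/12·π_4 + 1/4·π_5
  π_1 = 1/4·π_0 + 1/6·π_1 + 1/12·π_2 + 1/4·π_3 + 1/12·π_4 + 1/4·π_5
  π_2 = 1/6·π_0 + 1/6·π_1 + 1/6·π_2 + 1/4·π_3 + 1/4·π_4 + 1/12·π_5
  π_3 = 1/12·π_0 + 1/12·π_1 + 1/6·π_2 + 1/12·π_3 + 1/12·π_4 + 1/6·π_5
  π_4 = 1/12·π_0 + 1/4·π_1 + 1/4·π_2 + 1/12·π_3 + 1/4·π_4 + 1/6·π_5
  normalize: π_0 + π_1 + π_2 + π_3 + π_4 + π_5 = 1
Solving the linear system gives exactly π = [40528/265991, 46435/265991, 46768/265991, 30356/265991, 4581/24181, 4683/24181].

π = [0.1524, 0.1746, 0.1758, 0.1141, 0.1894, 0.1937]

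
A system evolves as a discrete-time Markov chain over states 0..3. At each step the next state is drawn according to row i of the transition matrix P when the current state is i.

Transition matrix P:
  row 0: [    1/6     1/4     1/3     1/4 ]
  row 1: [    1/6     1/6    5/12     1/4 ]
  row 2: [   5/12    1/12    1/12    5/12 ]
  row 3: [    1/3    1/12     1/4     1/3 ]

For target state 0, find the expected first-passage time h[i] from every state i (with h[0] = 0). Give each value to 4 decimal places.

First-step conditioning: h[0] = 0; for i ≠ 0, h[i] = 1 + Σ_k P[i][k]·h[k].
  h[1] = 1 + 1/6·h[1] + 5/12·h[2] + 1/4·h[3]
  h[2] = 1 + 1/12·h[1] + 1/12·h[2] + 5/12·h[3]
  h[3] = 1 + 1/12·h[1] + 1/4·h[2] + 1/3·h[3]
Solving the 3×3 linear system over states ≠ 0 gives exactly h = [0, 2160/623, 1716/623, 264/89] (h[0] = 0 is the target).

h = [0.0000, 3.4671, 2.7544, 2.9663]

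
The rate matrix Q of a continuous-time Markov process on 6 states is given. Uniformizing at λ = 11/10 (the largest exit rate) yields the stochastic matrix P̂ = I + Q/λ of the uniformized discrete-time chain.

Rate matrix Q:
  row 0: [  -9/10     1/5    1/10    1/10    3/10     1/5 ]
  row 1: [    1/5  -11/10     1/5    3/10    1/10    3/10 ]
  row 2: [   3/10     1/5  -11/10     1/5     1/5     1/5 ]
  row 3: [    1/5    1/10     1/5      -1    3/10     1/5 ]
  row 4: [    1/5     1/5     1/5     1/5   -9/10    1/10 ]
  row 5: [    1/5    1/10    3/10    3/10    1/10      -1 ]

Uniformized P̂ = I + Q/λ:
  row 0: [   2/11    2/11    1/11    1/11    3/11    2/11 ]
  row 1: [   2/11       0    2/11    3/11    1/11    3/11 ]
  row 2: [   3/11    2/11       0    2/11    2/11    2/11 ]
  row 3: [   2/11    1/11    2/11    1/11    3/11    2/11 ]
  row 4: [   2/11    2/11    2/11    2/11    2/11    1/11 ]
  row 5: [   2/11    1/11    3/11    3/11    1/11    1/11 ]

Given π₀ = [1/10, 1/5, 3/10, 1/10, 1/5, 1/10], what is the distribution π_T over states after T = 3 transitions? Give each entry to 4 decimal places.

t=0: π = [0.1000, 0.2000, 0.3000, 0.1000, 0.2000, 0.1000]
t=1: π = [0.2091, 0.1273, 0.1273, 0.1909, 0.1727, 0.1727]
t=2: π = [0.1934, 0.1256, 0.1554, 0.1727, 0.1909, 0.1620]
t=3: π = [0.1959, 0.1285, 0.1507, 0.1747, 0.1890, 0.1612]

π = [0.1959, 0.1285, 0.1507, 0.1747, 0.1890, 0.1612]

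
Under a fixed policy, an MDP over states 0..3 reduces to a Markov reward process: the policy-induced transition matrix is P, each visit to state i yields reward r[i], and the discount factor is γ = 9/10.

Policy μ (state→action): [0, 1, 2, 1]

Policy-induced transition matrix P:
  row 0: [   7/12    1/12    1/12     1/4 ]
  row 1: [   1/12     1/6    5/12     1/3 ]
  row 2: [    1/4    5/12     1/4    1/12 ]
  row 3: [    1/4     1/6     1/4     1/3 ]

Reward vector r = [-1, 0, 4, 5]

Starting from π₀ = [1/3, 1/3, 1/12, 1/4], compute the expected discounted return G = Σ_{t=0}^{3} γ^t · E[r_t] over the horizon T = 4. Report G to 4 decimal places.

t=0: π = [0.3333, 0.3333, 0.0833, 0.2500], E[r] = 1.2500, γ^t·E[r] = 1.250000, running G = 1.250000
t=1: π = [0.3056, 0.1597, 0.2500, 0.2847], E[r] = 2.1181, γ^t·E[r] = 1.906250, running G = 3.156250
t=2: π = [0.3252, 0.2037, 0.2257, 0.2454], E[r] = 1.8044, γ^t·E[r] = 1.461563, running G = 4.617813
t=3: π = [0.3245, 0.1960, 0.2297, 0.2498], E[r] = 1.8436, γ^t·E[r] = 1.343953, running G = 5.961766

G = 5.9618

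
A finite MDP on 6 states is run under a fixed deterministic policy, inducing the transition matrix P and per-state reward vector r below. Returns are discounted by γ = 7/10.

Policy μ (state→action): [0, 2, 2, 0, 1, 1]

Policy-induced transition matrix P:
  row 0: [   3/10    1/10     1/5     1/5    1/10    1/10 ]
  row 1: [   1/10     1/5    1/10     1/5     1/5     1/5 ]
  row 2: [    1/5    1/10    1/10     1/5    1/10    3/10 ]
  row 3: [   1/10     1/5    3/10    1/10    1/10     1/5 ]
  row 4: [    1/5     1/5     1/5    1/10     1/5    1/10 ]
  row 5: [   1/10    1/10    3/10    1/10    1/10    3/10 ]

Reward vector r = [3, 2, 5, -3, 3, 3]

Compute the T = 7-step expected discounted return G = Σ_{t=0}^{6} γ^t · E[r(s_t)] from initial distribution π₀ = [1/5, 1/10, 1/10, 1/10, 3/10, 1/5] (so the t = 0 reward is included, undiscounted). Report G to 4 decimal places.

t=0: π = [0.2000, 0.1000, 0.1000, 0.1000, 0.3000, 0.2000], E[r] = 2.5000, γ^t·E[r] = 2.500000, running G = 2.500000
t=1: π = [0.1800, 0.1500, 0.2100, 0.1400, 0.1400, 0.1800], E[r] = 2.4300, γ^t·E[r] = 1.701000, running G = 4.201000
t=2: π = [0.1710, 0.1430, 0.1960, 0.1540, 0.1290, 0.2070], E[r] = 2.3250, γ^t·E[r] = 1.139250, running G = 5.340250
t=3: π = [0.1667, 0.1426, 0.2022, 0.1510, 0.1272, 0.2103], E[r] = 2.3558, γ^t·E[r] = 0.808039, running G = 6.148289
t=4: π = [0.1663, 0.1421, 0.2017, 0.1512, 0.1270, 0.2119], E[r] = 2.3543, γ^t·E[r] = 0.565272, running G = 6.713562
t=5: π = [0.1661, 0.1420, 0.2019, 0.1510, 0.1269, 0.2120], E[r] = 2.3558, γ^t·E[r] = 0.395944, running G = 7.109506
t=6: π = [0.1661, 0.1420, 0.2019, 0.1510, 0.1269, 0.2121], E[r] = 2.3558, γ^t·E[r] = 0.277155, running G = 7.386661

G = 7.3867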